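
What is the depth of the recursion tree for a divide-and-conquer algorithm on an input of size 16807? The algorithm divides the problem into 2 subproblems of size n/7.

For divide and conquer with division factor 7:

Problem sizes at each level:
Level 0: 16807
Level 1: 2401
Level 2: 343
Level 3: 49
Level 4: 7
Level 5: 1

The root is level 0 and the size-1 base case is level 5 (the tree spans levels 0 through 5, i.e. 6 levels counting the root), so the depth is the number of divisions: log_7(16807) = 5

The recursion tree depth is log_7(16807) = 5. At each level, the problem size is divided by 7, so it takes 5 divisions to reduce to a base case of size 1. The algorithm makes 2 recursive calls at each level.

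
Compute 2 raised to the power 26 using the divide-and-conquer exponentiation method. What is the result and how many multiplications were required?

Computing 2^26 by squaring (build up from 2^1; each line after the first costs one multiplication):

2^1 = 2
2^2 = (2^1)^2 = 2^2 = 4
2^3 = 2 * 2^2 = 2 * 4 = 8
2^6 = (2^3)^2 = 8^2 = 64
2^12 = (2^6)^2 = 64^2 = 4096
2^13 = 2 * 2^12 = 2 * 4096 = 8192
2^26 = (2^13)^2 = 8192^2 = 67108864

Result: 67108864
Multiplications needed: 6 (6 lines after 2^1)

2^26 = 67108864. Using exponentiation by squaring, this requires 6 multiplications. The key idea: if the exponent is even, square the half-power; if odd, multiply by the base once.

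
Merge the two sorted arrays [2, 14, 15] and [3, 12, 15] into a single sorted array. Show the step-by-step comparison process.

Merging process:

Compare 2 vs 3: take 2 from left. Merged: [2]
Compare 14 vs 3: take 3 from right. Merged: [2, 3]
Compare 14 vs 12: take 12 from right. Merged: [2, 3, 12]
Compare 14 vs 15: take 14 from left. Merged: [2, 3, 12, 14]
Compare 15 vs 15: take 15 from left. Merged: [2, 3, 12, 14, 15]
Append remaining from right: [15]. Merged: [2, 3, 12, 14, 15, 15]

Final merged array: [2, 3, 12, 14, 15, 15]
Total comparisons: 5

The merged array is [2, 3, 12, 14, 15, 15], requiring 5 comparisons. The merge step runs in O(n) time where n is the total number of elements.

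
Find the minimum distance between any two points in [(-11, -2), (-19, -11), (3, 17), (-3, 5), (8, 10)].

Computing all pairwise distances among 5 points:

d((-11, -2), (-19, -11)) = 12.0416
d((-11, -2), (3, 17)) = 23.6008
d((-11, -2), (-3, 5)) = 10.6301
d((-11, -2), (8, 10)) = 22.4722
d((-19, -11), (3, 17)) = 35.609
d((-19, -11), (-3, 5)) = 22.6274
d((-19, -11), (8, 10)) = 34.2053
d((3, 17), (-3, 5)) = 13.4164
d((3, 17), (8, 10)) = 8.6023 <-- minimum
d((-3, 5), (8, 10)) = 12.083

Closest pair: (3, 17) and (8, 10) with distance 8.6023

The closest pair is (3, 17) and (8, 10) with Euclidean distance 8.6023. For 5 points, brute-force pairwise comparison is shown above. For large n, the divide-and-conquer algorithm (sort by x, recurse on halves, check the dividing strip) achieves O(n log n).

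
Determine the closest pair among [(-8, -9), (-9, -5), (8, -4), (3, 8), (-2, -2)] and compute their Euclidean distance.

Computing all pairwise distances among 5 points:

d((-8, -9), (-9, -5)) = 4.1231 <-- minimum
d((-8, -9), (8, -4)) = 16.7631
d((-8, -9), (3, 8)) = 20.2485
d((-8, -9), (-2, -2)) = 9.2195
d((-9, -5), (8, -4)) = 17.0294
d((-9, -5), (3, 8)) = 17.6918
d((-9, -5), (-2, -2)) = 7.6158
d((8, -4), (3, 8)) = 13.0
d((8, -4), (-2, -2)) = 10.198
d((3, 8), (-2, -2)) = 11.1803

Closest pair: (-8, -9) and (-9, -5) with distance 4.1231

The closest pair is (-8, -9) and (-9, -5) with Euclidean distance 4.1231. For 5 points, brute-force pairwise comparison is shown above. For large n, the divide-and-conquer algorithm (sort by x, recurse on halves, check the dividing strip) achieves O(n log n).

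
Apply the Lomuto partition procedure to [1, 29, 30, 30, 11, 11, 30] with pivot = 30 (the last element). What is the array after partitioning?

Lomuto partition with pivot = 30:

Initial array: [1, 29, 30, 30, 11, 11, 30]

arr[0]=1 <= 30: swap with position 0, array becomes [1, 29, 30, 30, 11, 11, 30]
arr[1]=29 <= 30: swap with position 1, array becomes [1, 29, 30, 30, 11, 11, 30]
arr[2]=30 <= 30: swap with position 2, array becomes [1, 29, 30, 30, 11, 11, 30]
arr[3]=30 <= 30: swap with position 3, array becomes [1, 29, 30, 30, 11, 11, 30]
arr[4]=11 <= 30: swap with position 4, array becomes [1, 29, 30, 30, 11, 11, 30]
arr[5]=11 <= 30: swap with position 5, array becomes [1, 29, 30, 30, 11, 11, 30]

Place pivot at position 6: [1, 29, 30, 30, 11, 11, 30]
Pivot position: 6

After partitioning with pivot 30, the array becomes [1, 29, 30, 30, 11, 11, 30]. The pivot is placed at index 6. All elements to the left of the pivot are <= 30, and all elements to the right are > 30.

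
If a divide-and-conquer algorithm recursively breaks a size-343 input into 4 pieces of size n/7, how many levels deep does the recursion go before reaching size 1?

For divide and conquer with division factor 7:

Problem sizes at each level:
Level 0: 343
Level 1: 49
Level 2: 7
Level 3: 1

The root is level 0 and the size-1 base case is level 3 (the tree spans levels 0 through 3, i.e. 4 levels counting the root), so the depth is the number of divisions: log_7(343) = 3

The recursion tree depth is log_7(343) = 3. At each level, the problem size is divided by 7, so it takes 3 divisions to reduce to a base case of size 1. The algorithm makes 4 recursive calls at each level.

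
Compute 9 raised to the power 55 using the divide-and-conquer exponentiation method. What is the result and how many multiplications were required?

Computing 9^55 by squaring (build up from 9^1; each line after the first costs one multiplication):

9^1 = 9
9^2 = (9^1)^2 = 9^2 = 81
9^3 = 9 * 9^2 = 9 * 81 = 729
9^6 = (9^3)^2 = 729^2 = 531441
9^12 = (9^6)^2 = 531441^2 = 282429536481
9^13 = 9 * 9^12 = 9 * 282429536481 = 2541865828329
9^26 = (9^13)^2 = 2541865828329^2 = 6461081889226673298932241
9^27 = 9 * 9^26 = 9 * 6461081889226673298932241 = 58149737003040059690390169
9^54 = (9^27)^2 = 58149737003040059690390169^2 = 3381391913522726342930221472392241170198527451848561
9^55 = 9 * 9^54 = 9 * 3381391913522726342930221472392241170198527451848561 = 30432527221704537086371993251530170531786747066637049

Result: 30432527221704537086371993251530170531786747066637049
Multiplications needed: 9 (9 lines after 9^1)

9^55 = 30432527221704537086371993251530170531786747066637049. Using exponentiation by squaring, this requires 9 multiplications. The key idea: if the exponent is even, square the half-power; if odd, multiply by the base once.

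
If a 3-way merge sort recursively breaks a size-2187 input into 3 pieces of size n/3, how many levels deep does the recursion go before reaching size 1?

For divide and conquer with division factor 3:

Problem sizes at each level:
Level 0: 2187
Level 1: 729
Level 2: 243
Level 3: 81
Level 4: 27
Level 5: 9
Level 6: 3
Level 7: 1

The root is level 0 and the size-1 base case is level 7 (the tree spans levels 0 through 7, i.e. 8 levels counting the root), so the depth is the number of divisions: log_3(2187) = 7

The recursion tree depth is log_3(2187) = 7. At each level, the problem size is divided by 3, so it takes 7 divisions to reduce to a base case of size 1. The algorithm makes 3 recursive calls at each level.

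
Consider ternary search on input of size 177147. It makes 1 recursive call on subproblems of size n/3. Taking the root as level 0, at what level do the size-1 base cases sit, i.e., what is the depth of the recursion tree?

For divide and conquer with division factor 3:

Problem sizes at each level:
Level 0: 177147
Level 1: 59049
Level 2: 19683
Level 3: 6561
Level 4: 2187
Level 5: 729
Level 6: 243
Level 7: 81
Level 8: 27
Level 9: 9
Level 10: 3
Level 11: 1

The root is level 0 and the size-1 base case is level 11 (the tree spans levels 0 through 11, i.e. 12 levels counting the root), so the depth is the number of divisions: log_3(177147) = 11

The recursion tree depth is log_3(177147) = 11. At each level, the problem size is divided by 3, so it takes 11 divisions to reduce to a base case of size 1. The algorithm makes 1 recursive call at each level.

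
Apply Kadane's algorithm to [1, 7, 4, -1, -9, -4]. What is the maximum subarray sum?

Using Kadane's algorithm on [1, 7, 4, -1, -9, -4]:

Scanning through the array:
Position 1 (value 7): max_ending_here = 8, max_so_far = 8
Position 2 (value 4): max_ending_here = 12, max_so_far = 12
Position 3 (value -1): max_ending_here = 11, max_so_far = 12
Position 4 (value -9): max_ending_here = 2, max_so_far = 12
Position 5 (value -4): max_ending_here = -2, max_so_far = 12

Maximum subarray: [1, 7, 4]
Maximum sum: 12

The maximum subarray is [1, 7, 4] with sum 12. This subarray runs from index 0 to index 2.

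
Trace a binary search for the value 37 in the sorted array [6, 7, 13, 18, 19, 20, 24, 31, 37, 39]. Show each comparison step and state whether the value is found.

Binary search for 37 in [6, 7, 13, 18, 19, 20, 24, 31, 37, 39]:

lo=0, hi=9, mid=4, arr[mid]=19 -> 19 < 37, search right half
lo=5, hi=9, mid=7, arr[mid]=31 -> 31 < 37, search right half
lo=8, hi=9, mid=8, arr[mid]=37 -> Found target at index 8!

Binary search finds 37 at index 8 after 3 comparisons. The search repeatedly halves the search space by comparing with the middle element.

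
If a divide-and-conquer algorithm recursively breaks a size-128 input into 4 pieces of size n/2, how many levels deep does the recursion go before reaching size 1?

For divide and conquer with division factor 2:

Problem sizes at each level:
Level 0: 128
Level 1: 64
Level 2: 32
Level 3: 16
Level 4: 8
Level 5: 4
Level 6: 2
Level 7: 1

The root is level 0 and the size-1 base case is level 7 (the tree spans levels 0 through 7, i.e. 8 levels counting the root), so the depth is the number of divisions: log_2(128) = 7

The recursion tree depth is log_2(128) = 7. At each level, the problem size is divided by 2, so it takes 7 divisions to reduce to a base case of size 1. The algorithm makes 4 recursive calls at each level.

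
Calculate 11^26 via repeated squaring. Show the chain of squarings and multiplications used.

Computing 11^26 by squaring (build up from 11^1; each line after the first costs one multiplication):

11^1 = 11
11^2 = (11^1)^2 = 11^2 = 121
11^3 = 11 * 11^2 = 11 * 121 = 1331
11^6 = (11^3)^2 = 1331^2 = 1771561
11^12 = (11^6)^2 = 1771561^2 = 3138428376721
11^13 = 11 * 11^12 = 11 * 3138428376721 = 34522712143931
11^26 = (11^13)^2 = 34522712143931^2 = 1191817653772720942460132761

Result: 1191817653772720942460132761
Multiplications needed: 6 (6 lines after 11^1)

11^26 = 1191817653772720942460132761. Using exponentiation by squaring, this requires 6 multiplications. The key idea: if the exponent is even, square the half-power; if odd, multiply by the base once.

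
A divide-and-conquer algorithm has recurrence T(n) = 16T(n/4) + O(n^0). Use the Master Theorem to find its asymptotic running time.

Master Theorem for T(n) = 16T(n/4) + O(n^0):

a = 16, b = 4, c = 0
log_b(a) = log_4(16) = 2.0000

Case 1: c = 0 < log_4(16) = 2.0000
T(n) = O(n^(log_4 16)) = O(n^2)

For T(n) = 16T(n/4) + O(n^0): log_4(16) = 2.0000. This is Case 1 of the Master Theorem (c < log_b(a), work dominated by leaves), giving O(n^2).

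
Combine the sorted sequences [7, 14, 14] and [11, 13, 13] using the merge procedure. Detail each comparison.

Merging process:

Compare 7 vs 11: take 7 from left. Merged: [7]
Compare 14 vs 11: take 11 from right. Merged: [7, 11]
Compare 14 vs 13: take 13 from right. Merged: [7, 11, 13]
Compare 14 vs 13: take 13 from right. Merged: [7, 11, 13, 13]
Append remaining from left: [14, 14]. Merged: [7, 11, 13, 13, 14, 14]

Final merged array: [7, 11, 13, 13, 14, 14]
Total comparisons: 4

The merged array is [7, 11, 13, 13, 14, 14], requiring 4 comparisons. The merge step runs in O(n) time where n is the total number of elements.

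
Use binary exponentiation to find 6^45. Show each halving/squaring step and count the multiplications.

Computing 6^45 by squaring (build up from 6^1; each line after the first costs one multiplication):

6^1 = 6
6^2 = (6^1)^2 = 6^2 = 36
6^4 = (6^2)^2 = 36^2 = 1296
6^5 = 6 * 6^4 = 6 * 1296 = 7776
6^10 = (6^5)^2 = 7776^2 = 60466176
6^11 = 6 * 6^10 = 6 * 60466176 = 362797056
6^22 = (6^11)^2 = 362797056^2 = 131621703842267136
6^44 = (6^22)^2 = 131621703842267136^2 = 17324272922341479351919144385642496
6^45 = 6 * 6^44 = 6 * 17324272922341479351919144385642496 = 103945637534048876111514866313854976

Result: 103945637534048876111514866313854976
Multiplications needed: 8 (8 lines after 6^1)

6^45 = 103945637534048876111514866313854976. Using exponentiation by squaring, this requires 8 multiplications. The key idea: if the exponent is even, square the half-power; if odd, multiply by the base once.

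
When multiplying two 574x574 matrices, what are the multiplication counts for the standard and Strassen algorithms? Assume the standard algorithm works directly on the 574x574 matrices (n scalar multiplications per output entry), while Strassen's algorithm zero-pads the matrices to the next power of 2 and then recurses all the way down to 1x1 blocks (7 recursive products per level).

Matrix multiplication for 574x574 matrices:

Strassen's algorithm requires power-of-2 dimensions. Pad 574x574 to 1024x1024 (next power of 2).

Standard algorithm: 574^3 = 189119224 multiplications
Strassen's algorithm: 7^(log2(1024)) = 7^10 = 282475249 multiplications
Difference: 189119224 - 282475249 = -93356025 (Strassen uses MORE here due to padding overhead — for small or just-over-power-of-2 n, padding can outweigh the per-level savings)

Standard: 189119224 multiplications (574^3). Strassen: 282475249 multiplications (7^10, after padding to 1024x1024). Strassen reduces 8 recursive multiplications to 7 at each level.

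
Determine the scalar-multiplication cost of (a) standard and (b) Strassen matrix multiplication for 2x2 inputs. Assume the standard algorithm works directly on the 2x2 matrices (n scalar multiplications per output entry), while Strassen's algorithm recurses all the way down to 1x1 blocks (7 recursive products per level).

Matrix multiplication for 2x2 matrices:

Standard algorithm: 2^3 = 8 multiplications
Strassen's algorithm: 7^(log2(2)) = 7^1 = 7 multiplications
Savings: 8 - 7 = 1 multiplications

Standard: 8 multiplications (2^3). Strassen: 7 multiplications (7^1). Strassen reduces 8 recursive multiplications to 7 at each level.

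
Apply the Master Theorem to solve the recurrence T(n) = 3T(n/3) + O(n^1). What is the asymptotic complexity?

Master Theorem for T(n) = 3T(n/3) + O(n^1):

a = 3, b = 3, c = 1
log_b(a) = log_3(3) = 1.0000

Case 2: c = 1 = log_3(3) = 1.0000
T(n) = O(n^1 log n) = O(n log n)

For T(n) = 3T(n/3) + O(n^1): log_3(3) = 1.0000. This is Case 2 of the Master Theorem (c = log_b(a), equal work at all levels), giving O(n log n).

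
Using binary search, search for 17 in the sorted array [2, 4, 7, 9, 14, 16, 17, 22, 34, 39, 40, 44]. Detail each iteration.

Binary search for 17 in [2, 4, 7, 9, 14, 16, 17, 22, 34, 39, 40, 44]:

lo=0, hi=11, mid=5, arr[mid]=16 -> 16 < 17, search right half
lo=6, hi=11, mid=8, arr[mid]=34 -> 34 > 17, search left half
lo=6, hi=7, mid=6, arr[mid]=17 -> Found target at index 6!

Binary search finds 17 at index 6 after 3 comparisons. The search repeatedly halves the search space by comparing with the middle element.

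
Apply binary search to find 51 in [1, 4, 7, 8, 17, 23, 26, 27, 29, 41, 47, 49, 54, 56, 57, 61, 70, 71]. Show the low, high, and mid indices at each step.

Binary search for 51 in [1, 4, 7, 8, 17, 23, 26, 27, 29, 41, 47, 49, 54, 56, 57, 61, 70, 71]:

lo=0, hi=17, mid=8, arr[mid]=29 -> 29 < 51, search right half
lo=9, hi=17, mid=13, arr[mid]=56 -> 56 > 51, search left half
lo=9, hi=12, mid=10, arr[mid]=47 -> 47 < 51, search right half
lo=11, hi=12, mid=11, arr[mid]=49 -> 49 < 51, search right half
lo=12, hi=12, mid=12, arr[mid]=54 -> 54 > 51, search left half
lo=12 > hi=11, target 51 not found

Binary search determines that 51 is not in the array after 5 comparisons. The search space was exhausted without finding the target.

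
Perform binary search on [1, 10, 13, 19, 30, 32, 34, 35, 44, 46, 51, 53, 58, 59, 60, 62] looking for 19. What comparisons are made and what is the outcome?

Binary search for 19 in [1, 10, 13, 19, 30, 32, 34, 35, 44, 46, 51, 53, 58, 59, 60, 62]:

lo=0, hi=15, mid=7, arr[mid]=35 -> 35 > 19, search left half
lo=0, hi=6, mid=3, arr[mid]=19 -> Found target at index 3!

Binary search finds 19 at index 3 after 2 comparisons. The search repeatedly halves the search space by comparing with the middle element.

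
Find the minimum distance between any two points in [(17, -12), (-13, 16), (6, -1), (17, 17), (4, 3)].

Computing all pairwise distances among 5 points:

d((17, -12), (-13, 16)) = 41.0366
d((17, -12), (6, -1)) = 15.5563
d((17, -12), (17, 17)) = 29.0
d((17, -12), (4, 3)) = 19.8494
d((-13, 16), (6, -1)) = 25.4951
d((-13, 16), (17, 17)) = 30.0167
d((-13, 16), (4, 3)) = 21.4009
d((6, -1), (17, 17)) = 21.095
d((6, -1), (4, 3)) = 4.4721 <-- minimum
d((17, 17), (4, 3)) = 19.105

Closest pair: (6, -1) and (4, 3) with distance 4.4721

The closest pair is (6, -1) and (4, 3) with Euclidean distance 4.4721. For 5 points, brute-force pairwise comparison is shown above. For large n, the divide-and-conquer algorithm (sort by x, recurse on halves, check the dividing strip) achieves O(n log n).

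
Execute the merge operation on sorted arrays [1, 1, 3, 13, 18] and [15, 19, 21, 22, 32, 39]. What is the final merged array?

Merging process:

Compare 1 vs 15: take 1 from left. Merged: [1]
Compare 1 vs 15: take 1 from left. Merged: [1, 1]
Compare 3 vs 15: take 3 from left. Merged: [1, 1, 3]
Compare 13 vs 15: take 13 from left. Merged: [1, 1, 3, 13]
Compare 18 vs 15: take 15 from right. Merged: [1, 1, 3, 13, 15]
Compare 18 vs 19: take 18 from left. Merged: [1, 1, 3, 13, 15, 18]
Append remaining from right: [19, 21, 22, 32, 39]. Merged: [1, 1, 3, 13, 15, 18, 19, 21, 22, 32, 39]

Final merged array: [1, 1, 3, 13, 15, 18, 19, 21, 22, 32, 39]
Total comparisons: 6

The merged array is [1, 1, 3, 13, 15, 18, 19, 21, 22, 32, 39], requiring 6 comparisons. The merge step runs in O(n) time where n is the total number of elements.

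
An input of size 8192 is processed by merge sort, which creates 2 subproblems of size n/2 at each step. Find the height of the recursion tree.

For divide and conquer with division factor 2:

Problem sizes at each level:
Level 0: 8192
Level 1: 4096
Level 2: 2048
Level 3: 1024
Level 4: 512
Level 5: 256
Level 6: 128
Level 7: 64
Level 8: 32
Level 9: 16
Level 10: 8
Level 11: 4
Level 12: 2
Level 13: 1

The root is level 0 and the size-1 base case is level 13 (the tree spans levels 0 through 13, i.e. 14 levels counting the root), so the depth is the number of divisions: log_2(8192) = 13

The recursion tree depth is log_2(8192) = 13. At each level, the problem size is divided by 2, so it takes 13 divisions to reduce to a base case of size 1. The algorithm makes 2 recursive calls at each level.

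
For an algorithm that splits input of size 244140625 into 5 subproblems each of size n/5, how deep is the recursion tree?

For divide and conquer with division factor 5:

Problem sizes at each level:
Level 0: 244140625
Level 1: 48828125
Level 2: 9765625
Level 3: 1953125
Level 4: 390625
Level 5: 78125
Level 6: 15625
Level 7: 3125
Level 8: 625
Level 9: 125
Level 10: 25
Level 11: 5
Level 12: 1

The root is level 0 and the size-1 base case is level 12 (the tree spans levels 0 through 12, i.e. 13 levels counting the root), so the depth is the number of divisions: log_5(244140625) = 12

The recursion tree depth is log_5(244140625) = 12. At each level, the problem size is divided by 5, so it takes 12 divisions to reduce to a base case of size 1. The algorithm makes 5 recursive calls at each level.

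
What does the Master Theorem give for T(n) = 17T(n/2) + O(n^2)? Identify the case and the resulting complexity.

Master Theorem for T(n) = 17T(n/2) + O(n^2):

a = 17, b = 2, c = 2
log_b(a) = log_2(17) = 4.0875

Case 1: c = 2 < log_2(17) = 4.0875
T(n) = O(n^(log_2 17))

For T(n) = 17T(n/2) + O(n^2): log_2(17) = 4.0875. This is Case 1 of the Master Theorem (c < log_b(a), work dominated by leaves), giving O(n^(log_2 17)).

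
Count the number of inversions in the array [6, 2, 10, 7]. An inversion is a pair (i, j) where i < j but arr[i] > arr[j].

Finding inversions in [6, 2, 10, 7]:

(0, 1): arr[0]=6 > arr[1]=2
(2, 3): arr[2]=10 > arr[3]=7

Total inversions: 2

The array has 2 inversion(s): (0,1), (2,3). Each pair (i,j) satisfies i < j and arr[i] > arr[j].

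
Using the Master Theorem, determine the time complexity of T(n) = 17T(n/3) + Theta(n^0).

Master Theorem for T(n) = 17T(n/3) + O(n^0):

a = 17, b = 3, c = 0
log_b(a) = log_3(17) = 2.5789

Case 1: c = 0 < log_3(17) = 2.5789
T(n) = O(n^(log_3 17))

For T(n) = 17T(n/3) + O(n^0): log_3(17) = 2.5789. This is Case 1 of the Master Theorem (c < log_b(a), work dominated by leaves), giving O(n^(log_3 17)).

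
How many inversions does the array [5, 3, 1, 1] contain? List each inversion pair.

Finding inversions in [5, 3, 1, 1]:

(0, 1): arr[0]=5 > arr[1]=3
(0, 2): arr[0]=5 > arr[2]=1
(0, 3): arr[0]=5 > arr[3]=1
(1, 2): arr[1]=3 > arr[2]=1
(1, 3): arr[1]=3 > arr[3]=1

Total inversions: 5

The array has 5 inversion(s): (0,1), (0,2), (0,3), (1,2), (1,3). Each pair (i,j) satisfies i < j and arr[i] > arr[j].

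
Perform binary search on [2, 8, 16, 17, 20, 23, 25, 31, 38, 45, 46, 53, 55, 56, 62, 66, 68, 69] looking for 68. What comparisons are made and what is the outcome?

Binary search for 68 in [2, 8, 16, 17, 20, 23, 25, 31, 38, 45, 46, 53, 55, 56, 62, 66, 68, 69]:

lo=0, hi=17, mid=8, arr[mid]=38 -> 38 < 68, search right half
lo=9, hi=17, mid=13, arr[mid]=56 -> 56 < 68, search right half
lo=14, hi=17, mid=15, arr[mid]=66 -> 66 < 68, search right half
lo=16, hi=17, mid=16, arr[mid]=68 -> Found target at index 16!

Binary search finds 68 at index 16 after 4 comparisons. The search repeatedly halves the search space by comparing with the middle element.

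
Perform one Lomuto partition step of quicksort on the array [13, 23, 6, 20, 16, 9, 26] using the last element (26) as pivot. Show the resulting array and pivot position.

Lomuto partition with pivot = 26:

Initial array: [13, 23, 6, 20, 16, 9, 26]

arr[0]=13 <= 26: swap with position 0, array becomes [13, 23, 6, 20, 16, 9, 26]
arr[1]=23 <= 26: swap with position 1, array becomes [13, 23, 6, 20, 16, 9, 26]
arr[2]=6 <= 26: swap with position 2, array becomes [13, 23, 6, 20, 16, 9, 26]
arr[3]=20 <= 26: swap with position 3, array becomes [13, 23, 6, 20, 16, 9, 26]
arr[4]=16 <= 26: swap with position 4, array becomes [13, 23, 6, 20, 16, 9, 26]
arr[5]=9 <= 26: swap with position 5, array becomes [13, 23, 6, 20, 16, 9, 26]

Place pivot at position 6: [13, 23, 6, 20, 16, 9, 26]
Pivot position: 6

After partitioning with pivot 26, the array becomes [13, 23, 6, 20, 16, 9, 26]. The pivot is placed at index 6. All elements to the left of the pivot are <= 26, and all elements to the right are > 26.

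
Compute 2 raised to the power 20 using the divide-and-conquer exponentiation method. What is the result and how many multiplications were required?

Computing 2^20 by squaring (build up from 2^1; each line after the first costs one multiplication):

2^1 = 2
2^2 = (2^1)^2 = 2^2 = 4
2^4 = (2^2)^2 = 4^2 = 16
2^5 = 2 * 2^4 = 2 * 16 = 32
2^10 = (2^5)^2 = 32^2 = 1024
2^20 = (2^10)^2 = 1024^2 = 1048576

Result: 1048576
Multiplications needed: 5 (5 lines after 2^1)

2^20 = 1048576. Using exponentiation by squaring, this requires 5 multiplications. The key idea: if the exponent is even, square the half-power; if odd, multiply by the base once.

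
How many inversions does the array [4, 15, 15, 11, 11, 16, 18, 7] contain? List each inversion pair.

Finding inversions in [4, 15, 15, 11, 11, 16, 18, 7]:

(1, 3): arr[1]=15 > arr[3]=11
(1, 4): arr[1]=15 > arr[4]=11
(1, 7): arr[1]=15 > arr[7]=7
(2, 3): arr[2]=15 > arr[3]=11
(2, 4): arr[2]=15 > arr[4]=11
(2, 7): arr[2]=15 > arr[7]=7
(3, 7): arr[3]=11 > arr[7]=7
(4, 7): arr[4]=11 > arr[7]=7
(5, 7): arr[5]=16 > arr[7]=7
(6, 7): arr[6]=18 > arr[7]=7

Total inversions: 10

The array has 10 inversion(s): (1,3), (1,4), (1,7), (2,3), (2,4), (2,7), (3,7), (4,7), (5,7), (6,7). Each pair (i,j) satisfies i < j and arr[i] > arr[j].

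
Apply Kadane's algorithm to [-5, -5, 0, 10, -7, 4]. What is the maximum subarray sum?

Using Kadane's algorithm on [-5, -5, 0, 10, -7, 4]:

Scanning through the array:
Position 1 (value -5): max_ending_here = -5, max_so_far = -5
Position 2 (value 0): max_ending_here = 0, max_so_far = 0
Position 3 (value 10): max_ending_here = 10, max_so_far = 10
Position 4 (value -7): max_ending_here = 3, max_so_far = 10
Position 5 (value 4): max_ending_here = 7, max_so_far = 10

Maximum subarray: [0, 10]
Maximum sum: 10

The maximum subarray is [0, 10] with sum 10. This subarray runs from index 2 to index 3.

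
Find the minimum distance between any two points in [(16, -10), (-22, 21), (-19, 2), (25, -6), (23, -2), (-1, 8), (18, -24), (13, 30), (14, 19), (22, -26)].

Computing all pairwise distances among 10 points:

d((16, -10), (-22, 21)) = 49.0408
d((16, -10), (-19, 2)) = 37.0
d((16, -10), (25, -6)) = 9.8489
d((16, -10), (23, -2)) = 10.6301
d((16, -10), (-1, 8)) = 24.7588
d((16, -10), (18, -24)) = 14.1421
d((16, -10), (13, 30)) = 40.1123
d((16, -10), (14, 19)) = 29.0689
d((16, -10), (22, -26)) = 17.088
d((-22, 21), (-19, 2)) = 19.2354
d((-22, 21), (25, -6)) = 54.2033
d((-22, 21), (23, -2)) = 50.5371
d((-22, 21), (-1, 8)) = 24.6982
d((-22, 21), (18, -24)) = 60.208
d((-22, 21), (13, 30)) = 36.1386
d((-22, 21), (14, 19)) = 36.0555
d((-22, 21), (22, -26)) = 64.3817
d((-19, 2), (25, -6)) = 44.7214
d((-19, 2), (23, -2)) = 42.19
d((-19, 2), (-1, 8)) = 18.9737
d((-19, 2), (18, -24)) = 45.2217
d((-19, 2), (13, 30)) = 42.5206
d((-19, 2), (14, 19)) = 37.1214
d((-19, 2), (22, -26)) = 49.6488
d((25, -6), (23, -2)) = 4.4721 <-- minimum
d((25, -6), (-1, 8)) = 29.5296
d((25, -6), (18, -24)) = 19.3132
d((25, -6), (13, 30)) = 37.9473
d((25, -6), (14, 19)) = 27.313
d((25, -6), (22, -26)) = 20.2237
d((23, -2), (-1, 8)) = 26.0
d((23, -2), (18, -24)) = 22.561
d((23, -2), (13, 30)) = 33.5261
d((23, -2), (14, 19)) = 22.8473
d((23, -2), (22, -26)) = 24.0208
d((-1, 8), (18, -24)) = 37.2156
d((-1, 8), (13, 30)) = 26.0768
d((-1, 8), (14, 19)) = 18.6011
d((-1, 8), (22, -26)) = 41.0488
d((18, -24), (13, 30)) = 54.231
d((18, -24), (14, 19)) = 43.1856
d((18, -24), (22, -26)) = 4.4721 <-- minimum
d((13, 30), (14, 19)) = 11.0454
d((13, 30), (22, -26)) = 56.7186
d((14, 19), (22, -26)) = 45.7056

Minimum distance: 4.4721 (tie among 2 pairs: (25, -6) and (23, -2); (18, -24) and (22, -26))

The minimum Euclidean distance is 4.4721. There is a tie: 2 pairs achieve this minimum — (25, -6) and (23, -2); (18, -24) and (22, -26). Any of these is a valid closest pair. For 10 points, brute-force pairwise comparison is shown above. For large n, the divide-and-conquer algorithm (sort by x, recurse on halves, check the dividing strip) achieves O(n log n).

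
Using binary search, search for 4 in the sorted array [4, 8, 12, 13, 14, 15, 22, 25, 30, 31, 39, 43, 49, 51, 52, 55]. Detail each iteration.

Binary search for 4 in [4, 8, 12, 13, 14, 15, 22, 25, 30, 31, 39, 43, 49, 51, 52, 55]:

lo=0, hi=15, mid=7, arr[mid]=25 -> 25 > 4, search left half
lo=0, hi=6, mid=3, arr[mid]=13 -> 13 > 4, search left half
lo=0, hi=2, mid=1, arr[mid]=8 -> 8 > 4, search left half
lo=0, hi=0, mid=0, arr[mid]=4 -> Found target at index 0!

Binary search finds 4 at index 0 after 4 comparisons. The search repeatedly halves the search space by comparing with the middle element.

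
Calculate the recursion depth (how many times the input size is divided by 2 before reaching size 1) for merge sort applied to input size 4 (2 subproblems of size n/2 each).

For divide and conquer with division factor 2:

Problem sizes at each level:
Level 0: 4
Level 1: 2
Level 2: 1

The root is level 0 and the size-1 base case is level 2 (the tree spans levels 0 through 2, i.e. 3 levels counting the root), so the depth is the number of divisions: log_2(4) = 2

The recursion tree depth is log_2(4) = 2. At each level, the problem size is divided by 2, so it takes 2 divisions to reduce to a base case of size 1. The algorithm makes 2 recursive calls at each level.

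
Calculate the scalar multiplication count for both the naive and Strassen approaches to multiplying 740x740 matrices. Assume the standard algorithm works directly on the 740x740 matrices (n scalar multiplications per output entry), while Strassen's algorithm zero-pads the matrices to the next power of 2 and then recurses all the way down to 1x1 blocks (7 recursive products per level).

Matrix multiplication for 740x740 matrices:

Strassen's algorithm requires power-of-2 dimensions. Pad 740x740 to 1024x1024 (next power of 2).

Standard algorithm: 740^3 = 405224000 multiplications
Strassen's algorithm: 7^(log2(1024)) = 7^10 = 282475249 multiplications
Savings: 405224000 - 282475249 = 122748751 multiplications

Standard: 405224000 multiplications (740^3). Strassen: 282475249 multiplications (7^10, after padding to 1024x1024). Strassen reduces 8 recursive multiplications to 7 at each level.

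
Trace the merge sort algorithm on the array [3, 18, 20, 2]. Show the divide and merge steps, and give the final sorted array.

Merge sort trace:

Split: [3, 18, 20, 2] -> [3, 18] and [20, 2]
  Split: [3, 18] -> [3] and [18]
  Merge: [3] + [18] -> [3, 18]
  Split: [20, 2] -> [20] and [2]
  Merge: [20] + [2] -> [2, 20]
Merge: [3, 18] + [2, 20] -> [2, 3, 18, 20]

Final sorted array: [2, 3, 18, 20]

The merge sort proceeds by recursively splitting the array and merging sorted halves.
After all merges, the sorted array is [2, 3, 18, 20].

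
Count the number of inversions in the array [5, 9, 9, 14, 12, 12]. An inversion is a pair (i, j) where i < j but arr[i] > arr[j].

Finding inversions in [5, 9, 9, 14, 12, 12]:

(3, 4): arr[3]=14 > arr[4]=12
(3, 5): arr[3]=14 > arr[5]=12

Total inversions: 2

The array has 2 inversion(s): (3,4), (3,5). Each pair (i,j) satisfies i < j and arr[i] > arr[j].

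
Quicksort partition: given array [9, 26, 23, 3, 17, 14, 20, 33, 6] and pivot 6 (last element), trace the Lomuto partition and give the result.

Lomuto partition with pivot = 6:

Initial array: [9, 26, 23, 3, 17, 14, 20, 33, 6]

arr[0]=9 > 6: no swap
arr[1]=26 > 6: no swap
arr[2]=23 > 6: no swap
arr[3]=3 <= 6: swap with position 0, array becomes [3, 26, 23, 9, 17, 14, 20, 33, 6]
arr[4]=17 > 6: no swap
arr[5]=14 > 6: no swap
arr[6]=20 > 6: no swap
arr[7]=33 > 6: no swap

Place pivot at position 1: [3, 6, 23, 9, 17, 14, 20, 33, 26]
Pivot position: 1

After partitioning with pivot 6, the array becomes [3, 6, 23, 9, 17, 14, 20, 33, 26]. The pivot is placed at index 1. All elements to the left of the pivot are <= 6, and all elements to the right are > 6.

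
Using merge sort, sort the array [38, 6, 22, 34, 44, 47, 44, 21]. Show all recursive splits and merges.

Merge sort trace:

Split: [38, 6, 22, 34, 44, 47, 44, 21] -> [38, 6, 22, 34] and [44, 47, 44, 21]
  Split: [38, 6, 22, 34] -> [38, 6] and [22, 34]
    Split: [38, 6] -> [38] and [6]
    Merge: [38] + [6] -> [6, 38]
    Split: [22, 34] -> [22] and [34]
    Merge: [22] + [34] -> [22, 34]
  Merge: [6, 38] + [22, 34] -> [6, 22, 34, 38]
  Split: [44, 47, 44, 21] -> [44, 47] and [44, 21]
    Split: [44, 47] -> [44] and [47]
    Merge: [44] + [47] -> [44, 47]
    Split: [44, 21] -> [44] and [21]
    Merge: [44] + [21] -> [21, 44]
  Merge: [44, 47] + [21, 44] -> [21, 44, 44, 47]
Merge: [6, 22, 34, 38] + [21, 44, 44, 47] -> [6, 21, 22, 34, 38, 44, 44, 47]

Final sorted array: [6, 21, 22, 34, 38, 44, 44, 47]

The merge sort proceeds by recursively splitting the array and merging sorted halves.
After all merges, the sorted array is [6, 21, 22, 34, 38, 44, 44, 47].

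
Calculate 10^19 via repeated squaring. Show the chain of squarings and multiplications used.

Computing 10^19 by squaring (build up from 10^1; each line after the first costs one multiplication):

10^1 = 10
10^2 = (10^1)^2 = 10^2 = 100
10^4 = (10^2)^2 = 100^2 = 10000
10^8 = (10^4)^2 = 10000^2 = 100000000
10^9 = 10 * 10^8 = 10 * 100000000 = 1000000000
10^18 = (10^9)^2 = 1000000000^2 = 1000000000000000000
10^19 = 10 * 10^18 = 10 * 1000000000000000000 = 10000000000000000000

Result: 10000000000000000000
Multiplications needed: 6 (6 lines after 10^1)

10^19 = 10000000000000000000. Using exponentiation by squaring, this requires 6 multiplications. The key idea: if the exponent is even, square the half-power; if odd, multiply by the base once.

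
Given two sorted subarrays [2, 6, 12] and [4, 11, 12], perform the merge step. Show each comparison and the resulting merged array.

Merging process:

Compare 2 vs 4: take 2 from left. Merged: [2]
Compare 6 vs 4: take 4 from right. Merged: [2, 4]
Compare 6 vs 11: take 6 from left. Merged: [2, 4, 6]
Compare 12 vs 11: take 11 from right. Merged: [2, 4, 6, 11]
Compare 12 vs 12: take 12 from left. Merged: [2, 4, 6, 11, 12]
Append remaining from right: [12]. Merged: [2, 4, 6, 11, 12, 12]

Final merged array: [2, 4, 6, 11, 12, 12]
Total comparisons: 5

The merged array is [2, 4, 6, 11, 12, 12], requiring 5 comparisons. The merge step runs in O(n) time where n is the total number of elements.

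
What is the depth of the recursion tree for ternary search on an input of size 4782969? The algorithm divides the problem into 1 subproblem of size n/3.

For divide and conquer with division factor 3:

Problem sizes at each level:
Level 0: 4782969
Level 1: 1594323
Level 2: 531441
Level 3: 177147
Level 4: 59049
Level 5: 19683
Level 6: 6561
Level 7: 2187
Level 8: 729
Level 9: 243
Level 10: 81
Level 11: 27
Level 12: 9
Level 13: 3
Level 14: 1

The root is level 0 and the size-1 base case is level 14 (the tree spans levels 0 through 14, i.e. 15 levels counting the root), so the depth is the number of divisions: log_3(4782969) = 14

The recursion tree depth is log_3(4782969) = 14. At each level, the problem size is divided by 3, so it takes 14 divisions to reduce to a base case of size 1. The algorithm makes 1 recursive call at each level.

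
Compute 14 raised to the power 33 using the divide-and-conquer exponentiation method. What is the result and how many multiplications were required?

Computing 14^33 by squaring (build up from 14^1; each line after the first costs one multiplication):

14^1 = 14
14^2 = (14^1)^2 = 14^2 = 196
14^4 = (14^2)^2 = 196^2 = 38416
14^8 = (14^4)^2 = 38416^2 = 1475789056
14^16 = (14^8)^2 = 1475789056^2 = 2177953337809371136
14^32 = (14^16)^2 = 2177953337809371136^2 = 4743480741674980702700443299789930496
14^33 = 14 * 14^32 = 14 * 4743480741674980702700443299789930496 = 66408730383449729837806206197059026944

Result: 66408730383449729837806206197059026944
Multiplications needed: 6 (6 lines after 14^1)

14^33 = 66408730383449729837806206197059026944. Using exponentiation by squaring, this requires 6 multiplications. The key idea: if the exponent is even, square the half-power; if odd, multiply by the base once.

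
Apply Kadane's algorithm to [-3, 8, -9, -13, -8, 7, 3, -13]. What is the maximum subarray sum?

Using Kadane's algorithm on [-3, 8, -9, -13, -8, 7, 3, -13]:

Scanning through the array:
Position 1 (value 8): max_ending_here = 8, max_so_far = 8
Position 2 (value -9): max_ending_here = -1, max_so_far = 8
Position 3 (value -13): max_ending_here = -13, max_so_far = 8
Position 4 (value -8): max_ending_here = -8, max_so_far = 8
Position 5 (value 7): max_ending_here = 7, max_so_far = 8
Position 6 (value 3): max_ending_here = 10, max_so_far = 10
Position 7 (value -13): max_ending_here = -3, max_so_far = 10

Maximum subarray: [7, 3]
Maximum sum: 10

The maximum subarray is [7, 3] with sum 10. This subarray runs from index 5 to index 6.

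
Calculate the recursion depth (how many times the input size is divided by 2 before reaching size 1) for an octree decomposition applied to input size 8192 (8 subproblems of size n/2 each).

For divide and conquer with division factor 2:

Problem sizes at each level:
Level 0: 8192
Level 1: 4096
Level 2: 2048
Level 3: 1024
Level 4: 512
Level 5: 256
Level 6: 128
Level 7: 64
Level 8: 32
Level 9: 16
Level 10: 8
Level 11: 4
Level 12: 2
Level 13: 1

The root is level 0 and the size-1 base case is level 13 (the tree spans levels 0 through 13, i.e. 14 levels counting the root), so the depth is the number of divisions: log_2(8192) = 13

The recursion tree depth is log_2(8192) = 13. At each level, the problem size is divided by 2, so it takes 13 divisions to reduce to a base case of size 1. The algorithm makes 8 recursive calls at each level.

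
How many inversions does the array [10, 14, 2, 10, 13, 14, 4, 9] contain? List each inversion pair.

Finding inversions in [10, 14, 2, 10, 13, 14, 4, 9]:

(0, 2): arr[0]=10 > arr[2]=2
(0, 6): arr[0]=10 > arr[6]=4
(0, 7): arr[0]=10 > arr[7]=9
(1, 2): arr[1]=14 > arr[2]=2
(1, 3): arr[1]=14 > arr[3]=10
(1, 4): arr[1]=14 > arr[4]=13
(1, 6): arr[1]=14 > arr[6]=4
(1, 7): arr[1]=14 > arr[7]=9
(3, 6): arr[3]=10 > arr[6]=4
(3, 7): arr[3]=10 > arr[7]=9
(4, 6): arr[4]=13 > arr[6]=4
(4, 7): arr[4]=13 > arr[7]=9
(5, 6): arr[5]=14 > arr[6]=4
(5, 7): arr[5]=14 > arr[7]=9

Total inversions: 14

The array has 14 inversion(s): (0,2), (0,6), (0,7), (1,2), (1,3), (1,4), (1,6), (1,7), (3,6), (3,7), (4,6), (4,7), (5,6), (5,7). Each pair (i,j) satisfies i < j and arr[i] > arr[j].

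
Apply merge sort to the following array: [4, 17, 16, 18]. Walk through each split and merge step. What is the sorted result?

Merge sort trace:

Split: [4, 17, 16, 18] -> [4, 17] and [16, 18]
  Split: [4, 17] -> [4] and [17]
  Merge: [4] + [17] -> [4, 17]
  Split: [16, 18] -> [16] and [18]
  Merge: [16] + [18] -> [16, 18]
Merge: [4, 17] + [16, 18] -> [4, 16, 17, 18]

Final sorted array: [4, 16, 17, 18]

The merge sort proceeds by recursively splitting the array and merging sorted halves.
After all merges, the sorted array is [4, 16, 17, 18].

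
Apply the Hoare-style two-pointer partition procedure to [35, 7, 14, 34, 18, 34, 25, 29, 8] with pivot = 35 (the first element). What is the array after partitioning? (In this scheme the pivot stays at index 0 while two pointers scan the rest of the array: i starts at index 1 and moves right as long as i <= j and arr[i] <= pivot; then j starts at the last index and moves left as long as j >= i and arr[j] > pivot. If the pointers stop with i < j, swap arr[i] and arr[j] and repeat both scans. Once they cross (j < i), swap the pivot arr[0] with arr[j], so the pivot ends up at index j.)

Hoare-style two-pointer partition with pivot = 35:

Initial array: [35, 7, 14, 34, 18, 34, 25, 29, 8]

Pointers start at i = 1, j = 8.
i ends at 9, j ends at 8: the pointers have crossed (j < i), so scanning stops.

Swap pivot arr[0] with arr[8] to place pivot at position 8: [8, 7, 14, 34, 18, 34, 25, 29, 35]
Pivot position: 8

After partitioning with pivot 35, the array becomes [8, 7, 14, 34, 18, 34, 25, 29, 35]. The pivot is placed at index 8. All elements to the left of the pivot are <= 35, and all elements to the right are > 35.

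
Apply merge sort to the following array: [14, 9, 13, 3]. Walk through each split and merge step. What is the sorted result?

Merge sort trace:

Split: [14, 9, 13, 3] -> [14, 9] and [13, 3]
  Split: [14, 9] -> [14] and [9]
  Merge: [14] + [9] -> [9, 14]
  Split: [13, 3] -> [13] and [3]
  Merge: [13] + [3] -> [3, 13]
Merge: [9, 14] + [3, 13] -> [3, 9, 13, 14]

Final sorted array: [3, 9, 13, 14]

The merge sort proceeds by recursively splitting the array and merging sorted halves.
After all merges, the sorted array is [3, 9, 13, 14].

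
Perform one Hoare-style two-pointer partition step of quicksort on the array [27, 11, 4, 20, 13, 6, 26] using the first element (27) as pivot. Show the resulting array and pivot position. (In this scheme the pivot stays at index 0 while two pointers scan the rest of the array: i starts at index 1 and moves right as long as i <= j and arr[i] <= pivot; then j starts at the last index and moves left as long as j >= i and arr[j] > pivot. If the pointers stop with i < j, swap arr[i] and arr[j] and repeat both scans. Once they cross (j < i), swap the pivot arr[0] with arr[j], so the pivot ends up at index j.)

Hoare-style two-pointer partition with pivot = 27:

Initial array: [27, 11, 4, 20, 13, 6, 26]

Pointers start at i = 1, j = 6.
i ends at 7, j ends at 6: the pointers have crossed (j < i), so scanning stops.

Swap pivot arr[0] with arr[6] to place pivot at position 6: [26, 11, 4, 20, 13, 6, 27]
Pivot position: 6

After partitioning with pivot 27, the array becomes [26, 11, 4, 20, 13, 6, 27]. The pivot is placed at index 6. All elements to the left of the pivot are <= 27, and all elements to the right are > 27.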